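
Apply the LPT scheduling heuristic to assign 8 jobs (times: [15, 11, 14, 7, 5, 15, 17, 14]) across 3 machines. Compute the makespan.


Sort jobs in decreasing order (LPT): [17, 15, 15, 14, 14, 11, 7, 5]
Assign each job to the least loaded machine:
  Machine 1: jobs [17, 11, 7], load = 35
  Machine 2: jobs [15, 14, 5], load = 34
  Machine 3: jobs [15, 14], load = 29
Makespan = max load = 35

35


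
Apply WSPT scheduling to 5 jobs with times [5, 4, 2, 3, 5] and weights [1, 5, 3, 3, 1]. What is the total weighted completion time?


Compute p/w ratios and sort ascending (WSPT): [(2, 3), (4, 5), (3, 3), (5, 1), (5, 1)]
Compute weighted completion times:
  Job (p=2,w=3): C=2, w*C=3*2=6
  Job (p=4,w=5): C=6, w*C=5*6=30
  Job (p=3,w=3): C=9, w*C=3*9=27
  Job (p=5,w=1): C=14, w*C=1*14=14
  Job (p=5,w=1): C=19, w*C=1*19=19
Total weighted completion time = 96

96


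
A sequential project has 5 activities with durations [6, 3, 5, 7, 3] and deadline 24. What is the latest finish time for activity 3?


LF(activity 3) = deadline - sum of successor durations
Successors: activities 4 through 5 with durations [7, 3]
Sum of successor durations = 10
LF = 24 - 10 = 14

14


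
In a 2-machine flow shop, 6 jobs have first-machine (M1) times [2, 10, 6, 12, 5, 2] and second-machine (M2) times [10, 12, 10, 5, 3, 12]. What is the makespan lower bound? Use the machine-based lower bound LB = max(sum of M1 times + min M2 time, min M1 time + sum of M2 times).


LB1 = sum(M1 times) + min(M2 times) = 37 + 3 = 40
LB2 = min(M1 times) + sum(M2 times) = 2 + 52 = 54
Lower bound = max(LB1, LB2) = max(40, 54) = 54

54


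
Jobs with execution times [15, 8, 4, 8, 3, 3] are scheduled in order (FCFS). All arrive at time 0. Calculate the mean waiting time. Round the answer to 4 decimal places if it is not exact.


FCFS order (as given): [15, 8, 4, 8, 3, 3]
Waiting times:
  Job 1: wait = 0
  Job 2: wait = 15
  Job 3: wait = 23
  Job 4: wait = 27
  Job 5: wait = 35
  Job 6: wait = 38
Sum of waiting times = 138
Average waiting time = 138/6 = 23.0

23.0


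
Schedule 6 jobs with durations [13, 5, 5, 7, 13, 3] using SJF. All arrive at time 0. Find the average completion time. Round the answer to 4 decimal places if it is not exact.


SJF order (ascending): [3, 5, 5, 7, 13, 13]
Completion times:
  Job 1: burst=3, C=3
  Job 2: burst=5, C=8
  Job 3: burst=5, C=13
  Job 4: burst=7, C=20
  Job 5: burst=13, C=33
  Job 6: burst=13, C=46
Average completion = 123/6 = 20.5

20.5


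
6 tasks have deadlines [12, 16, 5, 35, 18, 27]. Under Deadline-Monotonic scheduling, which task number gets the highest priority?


Sort tasks by relative deadline (ascending):
  Task 3: deadline = 5
  Task 1: deadline = 12
  Task 2: deadline = 16
  Task 5: deadline = 18
  Task 6: deadline = 27
  Task 4: deadline = 35
Priority order (highest first): [3, 1, 2, 5, 6, 4]
Highest priority task = 3

3


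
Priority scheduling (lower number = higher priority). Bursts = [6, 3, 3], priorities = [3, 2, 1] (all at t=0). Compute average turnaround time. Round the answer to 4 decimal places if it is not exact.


Sort by priority (ascending = highest first):
Order: [(1, 3), (2, 3), (3, 6)]
Completion times:
  Priority 1, burst=3, C=3
  Priority 2, burst=3, C=6
  Priority 3, burst=6, C=12
Average turnaround = 21/3 = 7.0

7.0


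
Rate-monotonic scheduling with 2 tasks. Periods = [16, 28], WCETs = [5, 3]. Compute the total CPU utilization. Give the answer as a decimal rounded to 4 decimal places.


Compute individual utilizations (exact fractions):
  Task 1: C/T = 5/16 (approx. 0.3125)
  Task 2: C/T = 3/28 (approx. 0.1071)
Total utilization U = 5/16 + 3/28 = 47/112
Rounded to 4 decimal places: U = 0.4196
RM (Liu & Layland) bound for 2 tasks = 0.828427; compare with U = 47/112 (approx. 0.419643)
U <= bound, so schedulable by RM sufficient condition.

0.4196


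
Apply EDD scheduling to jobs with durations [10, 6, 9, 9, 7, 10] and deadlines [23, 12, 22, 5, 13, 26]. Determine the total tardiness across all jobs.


Sort by due date (EDD order): [(9, 5), (6, 12), (7, 13), (9, 22), (10, 23), (10, 26)]
Compute completion times and tardiness:
  Job 1: p=9, d=5, C=9, tardiness=max(0,9-5)=4
  Job 2: p=6, d=12, C=15, tardiness=max(0,15-12)=3
  Job 3: p=7, d=13, C=22, tardiness=max(0,22-13)=9
  Job 4: p=9, d=22, C=31, tardiness=max(0,31-22)=9
  Job 5: p=10, d=23, C=41, tardiness=max(0,41-23)=18
  Job 6: p=10, d=26, C=51, tardiness=max(0,51-26)=25
Total tardiness = 68

68


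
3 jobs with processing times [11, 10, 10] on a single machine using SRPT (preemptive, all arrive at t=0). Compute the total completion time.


Since all jobs arrive at t=0, SRPT equals SPT ordering.
SPT order: [10, 10, 11]
Completion times:
  Job 1: p=10, C=10
  Job 2: p=10, C=20
  Job 3: p=11, C=31
Total completion time = 10 + 20 + 31 = 61

61


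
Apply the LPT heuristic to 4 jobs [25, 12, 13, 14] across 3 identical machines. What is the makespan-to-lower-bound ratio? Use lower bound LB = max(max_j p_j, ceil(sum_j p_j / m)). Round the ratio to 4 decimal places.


LPT order: [25, 14, 13, 12]
Machine loads after assignment: [25, 14, 25]
LPT makespan = 25
Lower bound = max(max_job, ceil(total/3)) = max(25, 22) = 25
Ratio = 25 / 25 = 1.0

1.0


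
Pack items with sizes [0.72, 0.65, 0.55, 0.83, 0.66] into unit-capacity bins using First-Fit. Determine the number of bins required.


Place items sequentially using First-Fit:
  Item 0.72 -> new Bin 1
  Item 0.65 -> new Bin 2
  Item 0.55 -> new Bin 3
  Item 0.83 -> new Bin 4
  Item 0.66 -> new Bin 5
Total bins used = 5

5


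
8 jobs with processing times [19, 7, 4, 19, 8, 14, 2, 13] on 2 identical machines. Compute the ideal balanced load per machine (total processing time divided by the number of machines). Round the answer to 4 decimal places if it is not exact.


Total processing time = 19 + 7 + 4 + 19 + 8 + 14 + 2 + 13 = 86
Number of machines = 2
Ideal balanced load = 86 / 2 = 43.0

43.0


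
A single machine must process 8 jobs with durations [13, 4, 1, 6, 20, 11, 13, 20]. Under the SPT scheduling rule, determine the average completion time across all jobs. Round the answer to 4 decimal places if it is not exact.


Sort jobs by processing time (SPT order): [1, 4, 6, 11, 13, 13, 20, 20]
Compute completion times sequentially:
  Job 1: processing = 1, completes at 1
  Job 2: processing = 4, completes at 5
  Job 3: processing = 6, completes at 11
  Job 4: processing = 11, completes at 22
  Job 5: processing = 13, completes at 35
  Job 6: processing = 13, completes at 48
  Job 7: processing = 20, completes at 68
  Job 8: processing = 20, completes at 88
Sum of completion times = 278
Average completion time = 278/8 = 34.75

34.75


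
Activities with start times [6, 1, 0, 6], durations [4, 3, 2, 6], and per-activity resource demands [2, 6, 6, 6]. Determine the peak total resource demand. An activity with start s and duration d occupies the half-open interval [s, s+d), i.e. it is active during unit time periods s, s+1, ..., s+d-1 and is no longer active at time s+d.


Each activity i is active on [start_i, start_i + duration_i).
Compute total resource usage per time slot:
  t=0: active resources = [6], total = 6
  t=1: active resources = [6, 6], total = 12
  t=2: active resources = [6], total = 6
  t=3: active resources = [6], total = 6
  t=4: active resources = [], total = 0
  t=5: active resources = [], total = 0
  t=6: active resources = [2, 6], total = 8
  t=7: active resources = [2, 6], total = 8
  t=8: active resources = [2, 6], total = 8
  t=9: active resources = [2, 6], total = 8
  t=10: active resources = [6], total = 6
  t=11: active resources = [6], total = 6
Peak resource demand = 12

12


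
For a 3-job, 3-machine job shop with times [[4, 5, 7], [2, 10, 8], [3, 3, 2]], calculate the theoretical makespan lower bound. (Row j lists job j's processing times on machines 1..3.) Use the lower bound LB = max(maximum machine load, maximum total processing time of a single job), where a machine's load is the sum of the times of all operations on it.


Machine loads:
  Machine 1: 4 + 2 + 3 = 9
  Machine 2: 5 + 10 + 3 = 18
  Machine 3: 7 + 8 + 2 = 17
Max machine load = 18
Job totals:
  Job 1: 16
  Job 2: 20
  Job 3: 8
Max job total = 20
Lower bound = max(18, 20) = 20

20


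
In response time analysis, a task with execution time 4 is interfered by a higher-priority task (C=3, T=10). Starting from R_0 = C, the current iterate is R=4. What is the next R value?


R_next = C + ceil(R_prev / T_hp) * C_hp
ceil(4 / 10) = ceil(0.4) = 1
Interference = 1 * 3 = 3
R_next = 4 + 3 = 7

7


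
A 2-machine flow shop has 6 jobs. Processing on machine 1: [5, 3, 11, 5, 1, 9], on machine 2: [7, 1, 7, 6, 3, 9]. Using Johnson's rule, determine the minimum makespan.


Apply Johnson's rule:
  Group 1 (a <= b): [(5, 1, 3), (1, 5, 7), (4, 5, 6), (6, 9, 9)]
  Group 2 (a > b): [(3, 11, 7), (2, 3, 1)]
Optimal job order: [5, 1, 4, 6, 3, 2]
Schedule:
  Job 5: M1 done at 1, M2 done at 4
  Job 1: M1 done at 6, M2 done at 13
  Job 4: M1 done at 11, M2 done at 19
  Job 6: M1 done at 20, M2 done at 29
  Job 3: M1 done at 31, M2 done at 38
  Job 2: M1 done at 34, M2 done at 39
Makespan = 39

39


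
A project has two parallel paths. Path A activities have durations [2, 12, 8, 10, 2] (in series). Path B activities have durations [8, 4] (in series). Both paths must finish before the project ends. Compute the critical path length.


Path A total = 2 + 12 + 8 + 10 + 2 = 34
Path B total = 8 + 4 = 12
Critical path = longest path = max(34, 12) = 34

34


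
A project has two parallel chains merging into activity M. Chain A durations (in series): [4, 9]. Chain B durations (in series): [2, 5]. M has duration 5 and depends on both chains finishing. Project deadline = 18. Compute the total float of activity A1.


Forward pass: ES(A1) = sum of predecessors on chain A = 0
EF = ES + duration = 0 + 4 = 4
Backward pass: LF(M) = deadline = 18; LS(M) = 18 - 5 = 13
LF(A1) = LS(M) - sum(successors on chain A) = 13 - 9 = 4
LS = LF - duration = 4 - 4 = 0
Total float = LS - ES = 0 - 0 = 0

0


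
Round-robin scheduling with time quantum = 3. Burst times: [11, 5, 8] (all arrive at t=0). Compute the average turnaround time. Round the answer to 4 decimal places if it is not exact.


Time quantum = 3
Execution trace:
  J1 runs 3 units, time = 3
  J2 runs 3 units, time = 6
  J3 runs 3 units, time = 9
  J1 runs 3 units, time = 12
  J2 runs 2 units, time = 14
  J3 runs 3 units, time = 17
  J1 runs 3 units, time = 20
  J3 runs 2 units, time = 22
  J1 runs 2 units, time = 24
Finish times: [24, 14, 22]
Average turnaround = 60/3 = 20.0

20.0


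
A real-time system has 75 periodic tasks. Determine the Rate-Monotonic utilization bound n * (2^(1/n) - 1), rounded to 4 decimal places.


Compute 2^(1/75) = 1.0092848012
Subtract 1: 1.0092848012 - 1 = 0.0092848012
Multiply by n: 75 * 0.0092848012 = 0.6963600900
Round to 4 dp: 0.6964

0.6964


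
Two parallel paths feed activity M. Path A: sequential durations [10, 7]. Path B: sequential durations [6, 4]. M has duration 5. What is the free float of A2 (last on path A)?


ES(A2) = sum of predecessors on chain A = 10
EF(A2) = ES + duration = 10 + 7 = 17
Successor of A2 is M. ES(M) = max(sum(A), sum(B)) = max(17, 10) = 17
Free float = ES(successor) - EF(current) = 17 - 17 = 0

0


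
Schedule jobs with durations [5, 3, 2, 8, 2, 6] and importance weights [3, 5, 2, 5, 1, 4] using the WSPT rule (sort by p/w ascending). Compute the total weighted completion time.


Compute p/w ratios and sort ascending (WSPT): [(3, 5), (2, 2), (6, 4), (8, 5), (5, 3), (2, 1)]
Compute weighted completion times:
  Job (p=3,w=5): C=3, w*C=5*3=15
  Job (p=2,w=2): C=5, w*C=2*5=10
  Job (p=6,w=4): C=11, w*C=4*11=44
  Job (p=8,w=5): C=19, w*C=5*19=95
  Job (p=5,w=3): C=24, w*C=3*24=72
  Job (p=2,w=1): C=26, w*C=1*26=26
Total weighted completion time = 262

262


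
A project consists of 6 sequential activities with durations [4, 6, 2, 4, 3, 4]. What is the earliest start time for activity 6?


Activity 6 starts after activities 1 through 5 complete.
Predecessor durations: [4, 6, 2, 4, 3]
ES = 4 + 6 + 2 + 4 + 3 = 19

19


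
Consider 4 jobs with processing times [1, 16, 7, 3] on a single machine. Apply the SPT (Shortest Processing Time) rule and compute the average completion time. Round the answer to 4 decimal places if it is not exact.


Sort jobs by processing time (SPT order): [1, 3, 7, 16]
Compute completion times sequentially:
  Job 1: processing = 1, completes at 1
  Job 2: processing = 3, completes at 4
  Job 3: processing = 7, completes at 11
  Job 4: processing = 16, completes at 27
Sum of completion times = 43
Average completion time = 43/4 = 10.75

10.75


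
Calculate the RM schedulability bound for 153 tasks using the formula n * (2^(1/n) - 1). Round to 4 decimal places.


Compute 2^(1/153) = 1.0045406514
Subtract 1: 1.0045406514 - 1 = 0.0045406514
Multiply by n: 153 * 0.0045406514 = 0.6947196642
Round to 4 dp: 0.6947

0.6947


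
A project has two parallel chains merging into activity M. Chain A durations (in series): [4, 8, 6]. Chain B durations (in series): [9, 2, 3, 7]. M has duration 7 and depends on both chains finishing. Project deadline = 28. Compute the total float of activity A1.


Forward pass: ES(A1) = sum of predecessors on chain A = 0
EF = ES + duration = 0 + 4 = 4
Backward pass: LF(M) = deadline = 28; LS(M) = 28 - 7 = 21
LF(A1) = LS(M) - sum(successors on chain A) = 21 - 14 = 7
LS = LF - duration = 7 - 4 = 3
Total float = LS - ES = 3 - 0 = 3

3


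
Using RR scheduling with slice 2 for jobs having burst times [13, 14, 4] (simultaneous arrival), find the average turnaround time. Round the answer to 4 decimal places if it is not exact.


Time quantum = 2
Execution trace:
  J1 runs 2 units, time = 2
  J2 runs 2 units, time = 4
  J3 runs 2 units, time = 6
  J1 runs 2 units, time = 8
  J2 runs 2 units, time = 10
  J3 runs 2 units, time = 12
  J1 runs 2 units, time = 14
  J2 runs 2 units, time = 16
  J1 runs 2 units, time = 18
  J2 runs 2 units, time = 20
  J1 runs 2 units, time = 22
  J2 runs 2 units, time = 24
  J1 runs 2 units, time = 26
  J2 runs 2 units, time = 28
  J1 runs 1 units, time = 29
  J2 runs 2 units, time = 31
Finish times: [29, 31, 12]
Average turnaround = 72/3 = 24.0

24.0


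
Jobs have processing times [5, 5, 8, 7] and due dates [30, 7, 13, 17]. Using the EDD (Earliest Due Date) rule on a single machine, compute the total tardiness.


Sort by due date (EDD order): [(5, 7), (8, 13), (7, 17), (5, 30)]
Compute completion times and tardiness:
  Job 1: p=5, d=7, C=5, tardiness=max(0,5-7)=0
  Job 2: p=8, d=13, C=13, tardiness=max(0,13-13)=0
  Job 3: p=7, d=17, C=20, tardiness=max(0,20-17)=3
  Job 4: p=5, d=30, C=25, tardiness=max(0,25-30)=0
Total tardiness = 3

3


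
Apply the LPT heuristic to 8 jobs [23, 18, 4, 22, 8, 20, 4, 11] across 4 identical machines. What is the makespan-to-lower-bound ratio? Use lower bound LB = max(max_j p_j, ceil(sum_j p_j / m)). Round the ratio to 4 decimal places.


LPT order: [23, 22, 20, 18, 11, 8, 4, 4]
Machine loads after assignment: [27, 26, 28, 29]
LPT makespan = 29
Lower bound = max(max_job, ceil(total/4)) = max(23, 28) = 28
Ratio = 29 / 28 = 1.0357

1.0357


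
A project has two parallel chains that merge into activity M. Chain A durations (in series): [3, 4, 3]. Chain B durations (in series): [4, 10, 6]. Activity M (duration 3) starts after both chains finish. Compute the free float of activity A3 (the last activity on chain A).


ES(A3) = sum of predecessors on chain A = 7
EF(A3) = ES + duration = 7 + 3 = 10
Successor of A3 is M. ES(M) = max(sum(A), sum(B)) = max(10, 20) = 20
Free float = ES(successor) - EF(current) = 20 - 10 = 10

10


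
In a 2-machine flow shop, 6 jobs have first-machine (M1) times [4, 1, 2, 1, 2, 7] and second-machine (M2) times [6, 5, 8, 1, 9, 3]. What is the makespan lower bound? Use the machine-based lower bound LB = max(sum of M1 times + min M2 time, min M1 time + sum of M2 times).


LB1 = sum(M1 times) + min(M2 times) = 17 + 1 = 18
LB2 = min(M1 times) + sum(M2 times) = 1 + 32 = 33
Lower bound = max(LB1, LB2) = max(18, 33) = 33

33


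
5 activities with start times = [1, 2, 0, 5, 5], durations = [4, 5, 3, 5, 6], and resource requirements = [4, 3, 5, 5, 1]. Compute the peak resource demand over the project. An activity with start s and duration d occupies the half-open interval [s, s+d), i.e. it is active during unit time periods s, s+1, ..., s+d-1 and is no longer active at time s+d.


Each activity i is active on [start_i, start_i + duration_i).
Compute total resource usage per time slot:
  t=0: active resources = [5], total = 5
  t=1: active resources = [4, 5], total = 9
  t=2: active resources = [4, 3, 5], total = 12
  t=3: active resources = [4, 3], total = 7
  t=4: active resources = [4, 3], total = 7
  t=5: active resources = [3, 5, 1], total = 9
  t=6: active resources = [3, 5, 1], total = 9
  t=7: active resources = [5, 1], total = 6
  t=8: active resources = [5, 1], total = 6
  t=9: active resources = [5, 1], total = 6
  t=10: active resources = [1], total = 1
Peak resource demand = 12

12


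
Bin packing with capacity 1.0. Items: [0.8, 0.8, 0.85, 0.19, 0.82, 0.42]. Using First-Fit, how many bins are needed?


Place items sequentially using First-Fit:
  Item 0.8 -> new Bin 1
  Item 0.8 -> new Bin 2
  Item 0.85 -> new Bin 3
  Item 0.19 -> Bin 1 (now 0.99)
  Item 0.82 -> new Bin 4
  Item 0.42 -> new Bin 5
Total bins used = 5

5


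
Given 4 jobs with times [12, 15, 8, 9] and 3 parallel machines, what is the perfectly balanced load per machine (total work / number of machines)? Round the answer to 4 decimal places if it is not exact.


Total processing time = 12 + 15 + 8 + 9 = 44
Number of machines = 3
Ideal balanced load = 44 / 3 = 14.6667

14.6667


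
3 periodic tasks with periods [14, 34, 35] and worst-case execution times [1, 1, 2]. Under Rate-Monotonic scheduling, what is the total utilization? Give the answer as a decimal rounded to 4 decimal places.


Compute individual utilizations (exact fractions):
  Task 1: C/T = 1/14 (approx. 0.0714)
  Task 2: C/T = 1/34 (approx. 0.0294)
  Task 3: C/T = 2/35 (approx. 0.0571)
Total utilization U = 1/14 + 1/34 + 2/35 = 94/595
Rounded to 4 decimal places: U = 0.1580
RM (Liu & Layland) bound for 3 tasks = 0.779763; compare with U = 94/595 (approx. 0.157983)
U <= bound, so schedulable by RM sufficient condition.

0.1580


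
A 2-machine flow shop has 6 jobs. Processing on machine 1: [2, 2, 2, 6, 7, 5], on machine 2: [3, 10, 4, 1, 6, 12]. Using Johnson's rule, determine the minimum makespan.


Apply Johnson's rule:
  Group 1 (a <= b): [(1, 2, 3), (2, 2, 10), (3, 2, 4), (6, 5, 12)]
  Group 2 (a > b): [(5, 7, 6), (4, 6, 1)]
Optimal job order: [1, 2, 3, 6, 5, 4]
Schedule:
  Job 1: M1 done at 2, M2 done at 5
  Job 2: M1 done at 4, M2 done at 15
  Job 3: M1 done at 6, M2 done at 19
  Job 6: M1 done at 11, M2 done at 31
  Job 5: M1 done at 18, M2 done at 37
  Job 4: M1 done at 24, M2 done at 38
Makespan = 38

38


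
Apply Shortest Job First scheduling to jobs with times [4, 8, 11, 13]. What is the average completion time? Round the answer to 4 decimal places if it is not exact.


SJF order (ascending): [4, 8, 11, 13]
Completion times:
  Job 1: burst=4, C=4
  Job 2: burst=8, C=12
  Job 3: burst=11, C=23
  Job 4: burst=13, C=36
Average completion = 75/4 = 18.75

18.75


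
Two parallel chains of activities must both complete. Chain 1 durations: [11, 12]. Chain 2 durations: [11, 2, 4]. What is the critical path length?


Path A total = 11 + 12 = 23
Path B total = 11 + 2 + 4 = 17
Critical path = longest path = max(23, 17) = 23

23


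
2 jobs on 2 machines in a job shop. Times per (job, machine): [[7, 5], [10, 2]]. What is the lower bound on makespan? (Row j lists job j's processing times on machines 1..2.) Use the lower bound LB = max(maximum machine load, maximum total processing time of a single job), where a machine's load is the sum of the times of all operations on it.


Machine loads:
  Machine 1: 7 + 10 = 17
  Machine 2: 5 + 2 = 7
Max machine load = 17
Job totals:
  Job 1: 12
  Job 2: 12
Max job total = 12
Lower bound = max(17, 12) = 17

17


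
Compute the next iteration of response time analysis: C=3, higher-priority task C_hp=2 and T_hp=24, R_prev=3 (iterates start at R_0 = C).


R_next = C + ceil(R_prev / T_hp) * C_hp
ceil(3 / 24) = ceil(0.125) = 1
Interference = 1 * 2 = 2
R_next = 3 + 2 = 5

5


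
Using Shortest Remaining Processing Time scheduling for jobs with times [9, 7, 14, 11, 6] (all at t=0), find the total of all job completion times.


Since all jobs arrive at t=0, SRPT equals SPT ordering.
SPT order: [6, 7, 9, 11, 14]
Completion times:
  Job 1: p=6, C=6
  Job 2: p=7, C=13
  Job 3: p=9, C=22
  Job 4: p=11, C=33
  Job 5: p=14, C=47
Total completion time = 6 + 13 + 22 + 33 + 47 = 121

121


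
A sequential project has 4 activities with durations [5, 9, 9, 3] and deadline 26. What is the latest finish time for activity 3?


LF(activity 3) = deadline - sum of successor durations
Successors: activities 4 through 4 with durations [3]
Sum of successor durations = 3
LF = 26 - 3 = 23

23


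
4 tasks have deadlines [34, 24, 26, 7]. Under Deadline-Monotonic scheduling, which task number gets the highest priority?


Sort tasks by relative deadline (ascending):
  Task 4: deadline = 7
  Task 2: deadline = 24
  Task 3: deadline = 26
  Task 1: deadline = 34
Priority order (highest first): [4, 2, 3, 1]
Highest priority task = 4

4


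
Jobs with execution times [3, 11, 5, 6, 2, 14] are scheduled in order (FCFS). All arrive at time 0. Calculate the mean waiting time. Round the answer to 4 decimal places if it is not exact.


FCFS order (as given): [3, 11, 5, 6, 2, 14]
Waiting times:
  Job 1: wait = 0
  Job 2: wait = 3
  Job 3: wait = 14
  Job 4: wait = 19
  Job 5: wait = 25
  Job 6: wait = 27
Sum of waiting times = 88
Average waiting time = 88/6 = 14.6667

14.6667


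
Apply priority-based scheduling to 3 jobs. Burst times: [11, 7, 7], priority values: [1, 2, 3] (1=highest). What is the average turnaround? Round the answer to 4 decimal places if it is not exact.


Sort by priority (ascending = highest first):
Order: [(1, 11), (2, 7), (3, 7)]
Completion times:
  Priority 1, burst=11, C=11
  Priority 2, burst=7, C=18
  Priority 3, burst=7, C=25
Average turnaround = 54/3 = 18.0

18.0


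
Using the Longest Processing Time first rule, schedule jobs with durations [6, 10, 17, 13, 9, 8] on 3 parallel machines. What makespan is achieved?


Sort jobs in decreasing order (LPT): [17, 13, 10, 9, 8, 6]
Assign each job to the least loaded machine:
  Machine 1: jobs [17, 6], load = 23
  Machine 2: jobs [13, 8], load = 21
  Machine 3: jobs [10, 9], load = 19
Makespan = max load = 23

23


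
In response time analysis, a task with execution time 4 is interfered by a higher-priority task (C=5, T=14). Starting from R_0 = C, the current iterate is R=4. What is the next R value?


R_next = C + ceil(R_prev / T_hp) * C_hp
ceil(4 / 14) = ceil(0.2857) = 1
Interference = 1 * 5 = 5
R_next = 4 + 5 = 9

9


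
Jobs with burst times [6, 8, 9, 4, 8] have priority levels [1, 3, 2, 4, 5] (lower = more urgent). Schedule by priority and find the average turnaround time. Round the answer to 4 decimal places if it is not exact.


Sort by priority (ascending = highest first):
Order: [(1, 6), (2, 9), (3, 8), (4, 4), (5, 8)]
Completion times:
  Priority 1, burst=6, C=6
  Priority 2, burst=9, C=15
  Priority 3, burst=8, C=23
  Priority 4, burst=4, C=27
  Priority 5, burst=8, C=35
Average turnaround = 106/5 = 21.2

21.2


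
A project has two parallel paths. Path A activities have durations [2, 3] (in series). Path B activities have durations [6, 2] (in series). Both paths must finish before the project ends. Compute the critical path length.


Path A total = 2 + 3 = 5
Path B total = 6 + 2 = 8
Critical path = longest path = max(5, 8) = 8

8


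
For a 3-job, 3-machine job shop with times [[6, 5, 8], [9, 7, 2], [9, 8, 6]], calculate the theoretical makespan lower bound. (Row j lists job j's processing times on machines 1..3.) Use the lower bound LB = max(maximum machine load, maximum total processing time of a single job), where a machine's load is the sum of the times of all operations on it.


Machine loads:
  Machine 1: 6 + 9 + 9 = 24
  Machine 2: 5 + 7 + 8 = 20
  Machine 3: 8 + 2 + 6 = 16
Max machine load = 24
Job totals:
  Job 1: 19
  Job 2: 18
  Job 3: 23
Max job total = 23
Lower bound = max(24, 23) = 24

24


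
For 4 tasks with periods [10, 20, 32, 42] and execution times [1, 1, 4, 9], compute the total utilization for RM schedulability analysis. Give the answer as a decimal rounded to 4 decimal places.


Compute individual utilizations (exact fractions):
  Task 1: C/T = 1/10 (approx. 0.1)
  Task 2: C/T = 1/20 (approx. 0.05)
  Task 3: C/T = 4/32 = 1/8 (approx. 0.125)
  Task 4: C/T = 9/42 = 3/14 (approx. 0.2143)
Total utilization U = 1/10 + 1/20 + 1/8 + 3/14 = 137/280
Rounded to 4 decimal places: U = 0.4893
RM (Liu & Layland) bound for 4 tasks = 0.756828; compare with U = 137/280 (approx. 0.489286)
U <= bound, so schedulable by RM sufficient condition.

0.4893


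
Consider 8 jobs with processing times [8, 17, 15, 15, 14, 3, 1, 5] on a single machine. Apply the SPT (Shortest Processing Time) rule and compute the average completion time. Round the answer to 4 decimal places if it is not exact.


Sort jobs by processing time (SPT order): [1, 3, 5, 8, 14, 15, 15, 17]
Compute completion times sequentially:
  Job 1: processing = 1, completes at 1
  Job 2: processing = 3, completes at 4
  Job 3: processing = 5, completes at 9
  Job 4: processing = 8, completes at 17
  Job 5: processing = 14, completes at 31
  Job 6: processing = 15, completes at 46
  Job 7: processing = 15, completes at 61
  Job 8: processing = 17, completes at 78
Sum of completion times = 247
Average completion time = 247/8 = 30.875

30.875


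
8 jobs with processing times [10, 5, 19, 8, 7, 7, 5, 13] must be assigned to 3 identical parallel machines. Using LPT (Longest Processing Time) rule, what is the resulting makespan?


Sort jobs in decreasing order (LPT): [19, 13, 10, 8, 7, 7, 5, 5]
Assign each job to the least loaded machine:
  Machine 1: jobs [19, 5], load = 24
  Machine 2: jobs [13, 7, 5], load = 25
  Machine 3: jobs [10, 8, 7], load = 25
Makespan = max load = 25

25


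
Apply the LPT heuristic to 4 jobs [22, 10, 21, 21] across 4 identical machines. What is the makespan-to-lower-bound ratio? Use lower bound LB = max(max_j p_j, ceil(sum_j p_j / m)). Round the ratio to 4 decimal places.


LPT order: [22, 21, 21, 10]
Machine loads after assignment: [22, 21, 21, 10]
LPT makespan = 22
Lower bound = max(max_job, ceil(total/4)) = max(22, 19) = 22
Ratio = 22 / 22 = 1.0

1.0


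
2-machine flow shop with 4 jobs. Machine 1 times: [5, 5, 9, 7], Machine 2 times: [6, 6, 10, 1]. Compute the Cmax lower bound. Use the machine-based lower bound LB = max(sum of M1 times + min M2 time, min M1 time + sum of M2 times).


LB1 = sum(M1 times) + min(M2 times) = 26 + 1 = 27
LB2 = min(M1 times) + sum(M2 times) = 5 + 23 = 28
Lower bound = max(LB1, LB2) = max(27, 28) = 28

28


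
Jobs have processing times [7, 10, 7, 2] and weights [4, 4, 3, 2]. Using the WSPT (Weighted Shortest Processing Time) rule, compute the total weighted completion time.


Compute p/w ratios and sort ascending (WSPT): [(2, 2), (7, 4), (7, 3), (10, 4)]
Compute weighted completion times:
  Job (p=2,w=2): C=2, w*C=2*2=4
  Job (p=7,w=4): C=9, w*C=4*9=36
  Job (p=7,w=3): C=16, w*C=3*16=48
  Job (p=10,w=4): C=26, w*C=4*26=104
Total weighted completion time = 192

192


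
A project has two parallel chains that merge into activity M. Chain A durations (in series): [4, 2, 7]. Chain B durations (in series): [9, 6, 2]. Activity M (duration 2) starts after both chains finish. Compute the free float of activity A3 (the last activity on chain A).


ES(A3) = sum of predecessors on chain A = 6
EF(A3) = ES + duration = 6 + 7 = 13
Successor of A3 is M. ES(M) = max(sum(A), sum(B)) = max(13, 17) = 17
Free float = ES(successor) - EF(current) = 17 - 13 = 4

4


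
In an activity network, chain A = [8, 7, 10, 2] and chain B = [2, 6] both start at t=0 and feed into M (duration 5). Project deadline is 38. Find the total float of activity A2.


Forward pass: ES(A2) = sum of predecessors on chain A = 8
EF = ES + duration = 8 + 7 = 15
Backward pass: LF(M) = deadline = 38; LS(M) = 38 - 5 = 33
LF(A2) = LS(M) - sum(successors on chain A) = 33 - 12 = 21
LS = LF - duration = 21 - 7 = 14
Total float = LS - ES = 14 - 8 = 6

6


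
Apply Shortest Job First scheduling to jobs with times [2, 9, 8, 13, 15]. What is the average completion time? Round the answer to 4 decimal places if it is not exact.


SJF order (ascending): [2, 8, 9, 13, 15]
Completion times:
  Job 1: burst=2, C=2
  Job 2: burst=8, C=10
  Job 3: burst=9, C=19
  Job 4: burst=13, C=32
  Job 5: burst=15, C=47
Average completion = 110/5 = 22.0

22.0


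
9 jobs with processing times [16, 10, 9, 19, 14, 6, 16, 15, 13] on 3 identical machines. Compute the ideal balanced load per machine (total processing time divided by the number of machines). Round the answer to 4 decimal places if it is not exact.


Total processing time = 16 + 10 + 9 + 19 + 14 + 6 + 16 + 15 + 13 = 118
Number of machines = 3
Ideal balanced load = 118 / 3 = 39.3333

39.3333


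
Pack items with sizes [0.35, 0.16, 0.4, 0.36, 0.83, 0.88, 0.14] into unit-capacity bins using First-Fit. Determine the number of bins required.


Place items sequentially using First-Fit:
  Item 0.35 -> new Bin 1
  Item 0.16 -> Bin 1 (now 0.51)
  Item 0.4 -> Bin 1 (now 0.91)
  Item 0.36 -> new Bin 2
  Item 0.83 -> new Bin 3
  Item 0.88 -> new Bin 4
  Item 0.14 -> Bin 2 (now 0.5)
Total bins used = 4

4


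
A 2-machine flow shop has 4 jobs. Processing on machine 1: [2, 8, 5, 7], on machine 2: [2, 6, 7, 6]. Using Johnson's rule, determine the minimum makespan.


Apply Johnson's rule:
  Group 1 (a <= b): [(1, 2, 2), (3, 5, 7)]
  Group 2 (a > b): [(2, 8, 6), (4, 7, 6)]
Optimal job order: [1, 3, 2, 4]
Schedule:
  Job 1: M1 done at 2, M2 done at 4
  Job 3: M1 done at 7, M2 done at 14
  Job 2: M1 done at 15, M2 done at 21
  Job 4: M1 done at 22, M2 done at 28
Makespan = 28

28


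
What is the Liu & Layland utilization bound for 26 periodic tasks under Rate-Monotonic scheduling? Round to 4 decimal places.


Compute 2^(1/26) = 1.0270180507
Subtract 1: 1.0270180507 - 1 = 0.0270180507
Multiply by n: 26 * 0.0270180507 = 0.7024693182
Round to 4 dp: 0.7025

0.7025


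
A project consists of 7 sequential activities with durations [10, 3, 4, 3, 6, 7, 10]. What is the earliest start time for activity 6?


Activity 6 starts after activities 1 through 5 complete.
Predecessor durations: [10, 3, 4, 3, 6]
ES = 10 + 3 + 4 + 3 + 6 = 26

26


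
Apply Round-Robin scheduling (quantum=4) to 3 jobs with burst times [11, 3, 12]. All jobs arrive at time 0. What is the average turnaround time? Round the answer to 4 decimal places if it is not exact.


Time quantum = 4
Execution trace:
  J1 runs 4 units, time = 4
  J2 runs 3 units, time = 7
  J3 runs 4 units, time = 11
  J1 runs 4 units, time = 15
  J3 runs 4 units, time = 19
  J1 runs 3 units, time = 22
  J3 runs 4 units, time = 26
Finish times: [22, 7, 26]
Average turnaround = 55/3 = 18.3333

18.3333


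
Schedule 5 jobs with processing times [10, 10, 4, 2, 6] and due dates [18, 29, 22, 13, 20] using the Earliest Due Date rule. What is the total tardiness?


Sort by due date (EDD order): [(2, 13), (10, 18), (6, 20), (4, 22), (10, 29)]
Compute completion times and tardiness:
  Job 1: p=2, d=13, C=2, tardiness=max(0,2-13)=0
  Job 2: p=10, d=18, C=12, tardiness=max(0,12-18)=0
  Job 3: p=6, d=20, C=18, tardiness=max(0,18-20)=0
  Job 4: p=4, d=22, C=22, tardiness=max(0,22-22)=0
  Job 5: p=10, d=29, C=32, tardiness=max(0,32-29)=3
Total tardiness = 3

3


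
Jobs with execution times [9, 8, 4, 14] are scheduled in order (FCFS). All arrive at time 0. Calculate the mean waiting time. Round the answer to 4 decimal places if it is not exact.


FCFS order (as given): [9, 8, 4, 14]
Waiting times:
  Job 1: wait = 0
  Job 2: wait = 9
  Job 3: wait = 17
  Job 4: wait = 21
Sum of waiting times = 47
Average waiting time = 47/4 = 11.75

11.75


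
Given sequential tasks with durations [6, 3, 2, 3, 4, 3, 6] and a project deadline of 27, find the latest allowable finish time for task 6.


LF(activity 6) = deadline - sum of successor durations
Successors: activities 7 through 7 with durations [6]
Sum of successor durations = 6
LF = 27 - 6 = 21

21


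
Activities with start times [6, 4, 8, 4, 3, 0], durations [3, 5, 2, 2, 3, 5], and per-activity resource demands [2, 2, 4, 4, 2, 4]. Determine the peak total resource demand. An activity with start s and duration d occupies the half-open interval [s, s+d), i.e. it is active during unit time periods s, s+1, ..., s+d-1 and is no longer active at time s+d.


Each activity i is active on [start_i, start_i + duration_i).
Compute total resource usage per time slot:
  t=0: active resources = [4], total = 4
  t=1: active resources = [4], total = 4
  t=2: active resources = [4], total = 4
  t=3: active resources = [2, 4], total = 6
  t=4: active resources = [2, 4, 2, 4], total = 12
  t=5: active resources = [2, 4, 2], total = 8
  t=6: active resources = [2, 2], total = 4
  t=7: active resources = [2, 2], total = 4
  t=8: active resources = [2, 2, 4], total = 8
  t=9: active resources = [4], total = 4
Peak resource demand = 12

12


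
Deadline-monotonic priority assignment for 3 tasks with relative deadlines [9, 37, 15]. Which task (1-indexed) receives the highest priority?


Sort tasks by relative deadline (ascending):
  Task 1: deadline = 9
  Task 3: deadline = 15
  Task 2: deadline = 37
Priority order (highest first): [1, 3, 2]
Highest priority task = 1

1


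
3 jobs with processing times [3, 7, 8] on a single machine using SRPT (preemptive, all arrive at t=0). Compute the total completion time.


Since all jobs arrive at t=0, SRPT equals SPT ordering.
SPT order: [3, 7, 8]
Completion times:
  Job 1: p=3, C=3
  Job 2: p=7, C=10
  Job 3: p=8, C=18
Total completion time = 3 + 10 + 18 = 31

31


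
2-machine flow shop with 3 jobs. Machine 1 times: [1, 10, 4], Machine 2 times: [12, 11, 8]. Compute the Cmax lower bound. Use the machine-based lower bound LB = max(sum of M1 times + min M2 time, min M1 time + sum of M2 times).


LB1 = sum(M1 times) + min(M2 times) = 15 + 8 = 23
LB2 = min(M1 times) + sum(M2 times) = 1 + 31 = 32
Lower bound = max(LB1, LB2) = max(23, 32) = 32

32


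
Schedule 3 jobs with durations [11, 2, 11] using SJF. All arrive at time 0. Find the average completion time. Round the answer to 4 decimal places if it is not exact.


SJF order (ascending): [2, 11, 11]
Completion times:
  Job 1: burst=2, C=2
  Job 2: burst=11, C=13
  Job 3: burst=11, C=24
Average completion = 39/3 = 13.0

13.0


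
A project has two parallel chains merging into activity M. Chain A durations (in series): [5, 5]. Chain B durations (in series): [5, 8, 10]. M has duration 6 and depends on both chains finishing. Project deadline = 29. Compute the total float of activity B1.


Forward pass: ES(B1) = sum of predecessors on chain B = 0
EF = ES + duration = 0 + 5 = 5
Backward pass: LF(M) = deadline = 29; LS(M) = 29 - 6 = 23
LF(B1) = LS(M) - sum(successors on chain B) = 23 - 18 = 5
LS = LF - duration = 5 - 5 = 0
Total float = LS - ES = 0 - 0 = 0

0


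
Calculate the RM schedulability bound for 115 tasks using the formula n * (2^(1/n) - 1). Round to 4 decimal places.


Compute 2^(1/115) = 1.0060455679
Subtract 1: 1.0060455679 - 1 = 0.0060455679
Multiply by n: 115 * 0.0060455679 = 0.6952403085
Round to 4 dp: 0.6952

0.6952


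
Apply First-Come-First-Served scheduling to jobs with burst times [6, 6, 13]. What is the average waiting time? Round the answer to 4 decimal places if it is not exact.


FCFS order (as given): [6, 6, 13]
Waiting times:
  Job 1: wait = 0
  Job 2: wait = 6
  Job 3: wait = 12
Sum of waiting times = 18
Average waiting time = 18/3 = 6.0

6.0


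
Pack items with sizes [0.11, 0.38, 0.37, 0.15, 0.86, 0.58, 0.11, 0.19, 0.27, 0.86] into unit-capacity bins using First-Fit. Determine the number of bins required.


Place items sequentially using First-Fit:
  Item 0.11 -> new Bin 1
  Item 0.38 -> Bin 1 (now 0.49)
  Item 0.37 -> Bin 1 (now 0.86)
  Item 0.15 -> new Bin 2
  Item 0.86 -> new Bin 3
  Item 0.58 -> Bin 2 (now 0.73)
  Item 0.11 -> Bin 1 (now 0.97)
  Item 0.19 -> Bin 2 (now 0.92)
  Item 0.27 -> new Bin 4
  Item 0.86 -> new Bin 5
Total bins used = 5

5


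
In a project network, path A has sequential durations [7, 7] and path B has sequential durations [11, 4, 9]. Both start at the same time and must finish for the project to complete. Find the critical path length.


Path A total = 7 + 7 = 14
Path B total = 11 + 4 + 9 = 24
Critical path = longest path = max(14, 24) = 24

24


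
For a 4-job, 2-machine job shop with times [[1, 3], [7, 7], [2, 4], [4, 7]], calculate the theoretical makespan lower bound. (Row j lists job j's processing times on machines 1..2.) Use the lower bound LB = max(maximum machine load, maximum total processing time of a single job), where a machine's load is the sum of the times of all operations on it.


Machine loads:
  Machine 1: 1 + 7 + 2 + 4 = 14
  Machine 2: 3 + 7 + 4 + 7 = 21
Max machine load = 21
Job totals:
  Job 1: 4
  Job 2: 14
  Job 3: 6
  Job 4: 11
Max job total = 14
Lower bound = max(21, 14) = 21

21


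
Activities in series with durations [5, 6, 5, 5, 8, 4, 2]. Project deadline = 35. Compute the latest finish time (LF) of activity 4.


LF(activity 4) = deadline - sum of successor durations
Successors: activities 5 through 7 with durations [8, 4, 2]
Sum of successor durations = 14
LF = 35 - 14 = 21

21


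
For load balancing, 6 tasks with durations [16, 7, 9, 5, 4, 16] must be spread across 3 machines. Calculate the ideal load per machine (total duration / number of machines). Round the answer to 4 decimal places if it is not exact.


Total processing time = 16 + 7 + 9 + 5 + 4 + 16 = 57
Number of machines = 3
Ideal balanced load = 57 / 3 = 19.0

19.0


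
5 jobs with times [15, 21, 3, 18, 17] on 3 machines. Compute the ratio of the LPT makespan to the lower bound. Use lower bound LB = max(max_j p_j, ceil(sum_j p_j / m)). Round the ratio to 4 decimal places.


LPT order: [21, 18, 17, 15, 3]
Machine loads after assignment: [21, 21, 32]
LPT makespan = 32
Lower bound = max(max_job, ceil(total/3)) = max(21, 25) = 25
Ratio = 32 / 25 = 1.28

1.28


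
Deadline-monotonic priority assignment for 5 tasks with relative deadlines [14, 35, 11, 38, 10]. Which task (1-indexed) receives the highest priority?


Sort tasks by relative deadline (ascending):
  Task 5: deadline = 10
  Task 3: deadline = 11
  Task 1: deadline = 14
  Task 2: deadline = 35
  Task 4: deadline = 38
Priority order (highest first): [5, 3, 1, 2, 4]
Highest priority task = 5

5


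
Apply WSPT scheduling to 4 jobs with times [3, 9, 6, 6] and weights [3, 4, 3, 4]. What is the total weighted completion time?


Compute p/w ratios and sort ascending (WSPT): [(3, 3), (6, 4), (6, 3), (9, 4)]
Compute weighted completion times:
  Job (p=3,w=3): C=3, w*C=3*3=9
  Job (p=6,w=4): C=9, w*C=4*9=36
  Job (p=6,w=3): C=15, w*C=3*15=45
  Job (p=9,w=4): C=24, w*C=4*24=96
Total weighted completion time = 186

186


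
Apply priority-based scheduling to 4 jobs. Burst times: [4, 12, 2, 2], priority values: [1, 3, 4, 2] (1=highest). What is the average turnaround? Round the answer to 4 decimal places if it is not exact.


Sort by priority (ascending = highest first):
Order: [(1, 4), (2, 2), (3, 12), (4, 2)]
Completion times:
  Priority 1, burst=4, C=4
  Priority 2, burst=2, C=6
  Priority 3, burst=12, C=18
  Priority 4, burst=2, C=20
Average turnaround = 48/4 = 12.0

12.0


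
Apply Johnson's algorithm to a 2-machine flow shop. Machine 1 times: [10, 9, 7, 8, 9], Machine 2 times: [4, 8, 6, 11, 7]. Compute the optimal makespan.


Apply Johnson's rule:
  Group 1 (a <= b): [(4, 8, 11)]
  Group 2 (a > b): [(2, 9, 8), (5, 9, 7), (3, 7, 6), (1, 10, 4)]
Optimal job order: [4, 2, 5, 3, 1]
Schedule:
  Job 4: M1 done at 8, M2 done at 19
  Job 2: M1 done at 17, M2 done at 27
  Job 5: M1 done at 26, M2 done at 34
  Job 3: M1 done at 33, M2 done at 40
  Job 1: M1 done at 43, M2 done at 47
Makespan = 47

47
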